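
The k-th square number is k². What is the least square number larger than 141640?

Solve n² > 141640 for integer n.
The largest n with value ≤ 141640 is 376 (since 141376 ≤ 141640 < 142129), so the first above is n = 377, value 142129.

142129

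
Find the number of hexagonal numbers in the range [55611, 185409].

138

The n-th hexagonal number is n(2n−1).
Smallest index with value ≥ 55611: n = 167 (giving 55611).
Largest index with value ≤ 185409: n = 304 (giving 184528).
Indices 167 through 304: 138 terms.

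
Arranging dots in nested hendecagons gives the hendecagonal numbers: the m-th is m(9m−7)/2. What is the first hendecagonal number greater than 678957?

679583

Solve n(9n−7)/2 > 678957 for integer n.
The largest n with value ≤ 678957 is 388 (since 676090 ≤ 678957 < 679583), so the first above is n = 389, value 679583.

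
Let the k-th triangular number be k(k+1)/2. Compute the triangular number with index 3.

6

The 3rd triangular number is n(n+1)/2 with n = 3.
3·4/2 = 12/2 = 6.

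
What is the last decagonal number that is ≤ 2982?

Solve n(4n−3) ≤ 2982 for integer n.
n = 27 gives 2835 ≤ 2982, while n = 28 gives 3052 > 2982; so the answer is 2835.

2835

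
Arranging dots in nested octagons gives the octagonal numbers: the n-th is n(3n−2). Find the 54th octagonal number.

8640

The 54th octagonal number is n(3n−2) with n = 54.
54·(3·54 − 2) = 54·160 = 8640.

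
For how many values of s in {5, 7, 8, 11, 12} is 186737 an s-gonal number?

1

s = 5: P(5, 353) = 186737. ✓
s = 7: P(7, 273) = 185913 and P(7, 274) = 187279; 186737 is not s-gonal.
s = 8: P(8, 249) = 185505 and P(8, 250) = 187000; 186737 is not s-gonal.
s = 11: P(11, 204) = 186558 and P(11, 205) = 188395; 186737 is not s-gonal.
s = 12: P(12, 193) = 185473 and P(12, 194) = 187404; 186737 is not s-gonal.
Hits: s ∈ {5} → 1.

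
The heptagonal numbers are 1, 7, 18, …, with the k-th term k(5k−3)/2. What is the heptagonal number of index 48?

5688

48·(5·48 − 3)/2 = 48·237/2 = 5688.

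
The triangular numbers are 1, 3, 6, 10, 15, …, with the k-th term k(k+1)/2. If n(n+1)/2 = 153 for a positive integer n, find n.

Set n(n+1)/2 = 153, giving n² + n − 306 = 0.
So n = (-1 + 35) / 2 = 34/2 = 17.
Check: 17·18/2 = 153. ✓

17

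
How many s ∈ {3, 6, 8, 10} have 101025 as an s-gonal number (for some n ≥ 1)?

2

s = 3: P(3, 449) = 101025. ✓
s = 6: P(6, 225) = 101025. ✓
s = 8: P(8, 183) = 100101 and P(8, 184) = 101200; 101025 is not s-gonal.
s = 10: P(10, 159) = 100647 and P(10, 160) = 101920; 101025 is not s-gonal.
Hits: s ∈ {3, 6} → 2.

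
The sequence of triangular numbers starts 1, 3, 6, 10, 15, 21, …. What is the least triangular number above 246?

253

Solve n(n+1)/2 > 246 for integer n.
The largest n with value ≤ 246 is 21 (since 231 ≤ 246 < 253), so the first above is n = 22, value 253.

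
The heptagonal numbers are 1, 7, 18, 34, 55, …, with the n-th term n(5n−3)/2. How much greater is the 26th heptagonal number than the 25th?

Consecutive heptagonal numbers differ by 5n − 4: here 5·26 − 4 = 126.

126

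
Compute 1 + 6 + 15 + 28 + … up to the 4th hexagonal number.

Σ i(2i−1) = 2Σi² − Σi over i = 1..4.
Σi = 10 and Σi² = 30.
2·30 − 1·10 = 50.

50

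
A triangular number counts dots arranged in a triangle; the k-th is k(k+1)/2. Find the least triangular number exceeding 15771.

Solve n(n+1)/2 > 15771 for integer n.
The largest n with value ≤ 15771 is 177 (since 15753 ≤ 15771 < 15931), so the first above is n = 178, value 15931.

15931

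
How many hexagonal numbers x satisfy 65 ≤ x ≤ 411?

The n-th hexagonal number is n(2n−1).
Smallest index with value ≥ 65: n = 6 (giving 66).
Largest index with value ≤ 411: n = 14 (giving 378).
Indices 6 through 14: 9 terms.

9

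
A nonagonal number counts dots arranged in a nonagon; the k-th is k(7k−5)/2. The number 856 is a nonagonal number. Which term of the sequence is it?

16

Set n(7n−5)/2 = 856, giving 7n² − 5n − 1712 = 0.
The discriminant is 25 + 56·856 = 47961, and √47961 = 219.
So n = (5 + 219) / 14 = 224/14 = 16.
Check: 16·(7·16 − 5)/2 = 856. ✓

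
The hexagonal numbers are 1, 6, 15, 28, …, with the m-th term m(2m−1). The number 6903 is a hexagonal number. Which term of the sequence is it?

Set n(2n−1) = 6903, giving 2n² − n − 6903 = 0.
The discriminant is 1 + 8·6903 = 55225, and √55225 = 235.
So n = (1 + 235) / 4 = 236/4 = 59.
Check: 59·(2·59 − 1) = 6903. ✓

59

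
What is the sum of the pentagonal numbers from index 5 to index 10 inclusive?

510

Σ i(3i−1)/2 = (3Σi² − Σi) / 2 over i = 5..10.
Σi = 55 − 10 = 45 and Σi² = 385 − 30 = 355.
(3·355 − 1·45) / 2 = 1020/2 = 510.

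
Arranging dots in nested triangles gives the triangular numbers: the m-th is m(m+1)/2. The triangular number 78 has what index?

Set n(n+1)/2 = 78, giving n² + n − 156 = 0.
So n = (-1 + 25) / 2 = 24/2 = 12.
Check: 12·13/2 = 78. ✓

12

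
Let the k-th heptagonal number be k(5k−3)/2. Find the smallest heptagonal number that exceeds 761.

783

Solve n(5n−3)/2 > 761 for integer n.
The largest n with value ≤ 761 is 17 (since 697 ≤ 761 < 783), so the first above is n = 18, value 783.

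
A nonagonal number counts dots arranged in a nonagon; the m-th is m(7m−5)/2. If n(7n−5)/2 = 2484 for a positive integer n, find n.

Set n(7n−5)/2 = 2484, giving 7n² − 5n − 4968 = 0.
The discriminant is 25 + 56·2484 = 139129, and √139129 = 373.
So n = (5 + 373) / 14 = 378/14 = 27.
Check: 27·(7·27 − 5)/2 = 2484. ✓

27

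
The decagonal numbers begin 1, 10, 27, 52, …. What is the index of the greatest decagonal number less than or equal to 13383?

Solve n(4n−3) ≤ 13383 for integer n.
n = 58 gives 13282 ≤ 13383, while n = 59 gives 13747 > 13383; so the answer is index 58.

58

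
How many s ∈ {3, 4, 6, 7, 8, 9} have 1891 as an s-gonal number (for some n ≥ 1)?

2

s = 3: P(3, 61) = 1891. ✓
s = 4: P(4, 43) = 1849 and P(4, 44) = 1936; 1891 is not s-gonal.
s = 6: P(6, 31) = 1891. ✓
s = 7: P(7, 27) = 1782 and P(7, 28) = 1918; 1891 is not s-gonal.
s = 8: P(8, 25) = 1825 and P(8, 26) = 1976; 1891 is not s-gonal.
s = 9: P(9, 23) = 1794 and P(9, 24) = 1956; 1891 is not s-gonal.
Hits: s ∈ {3, 6} → 2.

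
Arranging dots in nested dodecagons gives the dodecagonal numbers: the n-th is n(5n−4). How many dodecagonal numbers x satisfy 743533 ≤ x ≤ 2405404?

The n-th dodecagonal number is n(5n−4).
Smallest index with value ≥ 743533: n = 387 (giving 747297).
Largest index with value ≤ 2405404: n = 694 (giving 2405404).
Indices 387 through 694: 308 terms.

308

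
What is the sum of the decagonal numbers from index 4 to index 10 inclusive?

Σ i(4i−3) = 4Σi² − 3Σi over i = 4..10.
Σi = 55 − 6 = 49 and Σi² = 385 − 14 = 371.
4·371 − 3·49 = 1337.

1337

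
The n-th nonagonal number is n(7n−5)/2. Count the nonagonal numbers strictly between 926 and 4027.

The n-th nonagonal number is n(7n−5)/2.
Smallest index with value > 926: n = 17 (giving 969).
Largest index with value < 4027: n = 34 (giving 3961).
Indices 17 through 34: 18 terms.

18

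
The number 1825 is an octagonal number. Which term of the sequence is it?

Set n(3n−2) = 1825, giving 3n² − 2n − 1825 = 0.
So n = (2 + 148) / 6 = 150/6 = 25.
Check: 25·(3·25 − 2) = 1825. ✓

25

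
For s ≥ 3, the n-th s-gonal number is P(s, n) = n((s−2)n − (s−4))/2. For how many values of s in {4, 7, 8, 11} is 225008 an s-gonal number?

1

s = 4: P(4, 474) = 224676 and P(4, 475) = 225625; 225008 is not s-gonal.
s = 7: P(7, 300) = 224550 and P(7, 301) = 226051; 225008 is not s-gonal.
s = 8: P(8, 274) = 224680 and P(8, 275) = 226325; 225008 is not s-gonal.
s = 11: P(11, 224) = 225008. ✓
Hits: s ∈ {11} → 1.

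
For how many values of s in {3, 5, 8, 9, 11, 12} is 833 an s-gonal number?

2

s = 3: P(3, 40) = 820 and P(3, 41) = 861; 833 is not s-gonal.
s = 5: P(5, 23) = 782 and P(5, 24) = 852; 833 is not s-gonal.
s = 8: P(8, 17) = 833. ✓
s = 9: P(9, 15) = 750 and P(9, 16) = 856; 833 is not s-gonal.
s = 11: P(11, 14) = 833. ✓
s = 12: P(12, 13) = 793 and P(12, 14) = 924; 833 is not s-gonal.
Hits: s ∈ {8, 11} → 2.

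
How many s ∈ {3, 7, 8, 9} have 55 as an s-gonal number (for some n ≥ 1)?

s = 3: P(3, 10) = 55. ✓
s = 7: P(7, 5) = 55. ✓
s = 8: P(8, 4) = 40 and P(8, 5) = 65; 55 is not s-gonal.
s = 9: P(9, 4) = 46 and P(9, 5) = 75; 55 is not s-gonal.
Hits: s ∈ {3, 7} → 2.

2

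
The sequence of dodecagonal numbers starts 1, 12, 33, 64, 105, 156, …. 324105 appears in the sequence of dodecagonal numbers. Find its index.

255

Set n(5n−4) = 324105, giving 5n² − 4n − 324105 = 0.
The discriminant is 16 + 20·324105 = 6482116, and √6482116 = 2546.
So n = (4 + 2546) / 10 = 2550/10 = 255.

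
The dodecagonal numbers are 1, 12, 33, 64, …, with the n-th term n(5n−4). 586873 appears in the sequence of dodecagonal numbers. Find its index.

Set n(5n−4) = 586873, giving 5n² − 4n − 586873 = 0.
The discriminant is 16 + 20·586873 = 11737476, and √11737476 = 3426.
So n = (4 + 3426) / 10 = 3430/10 = 343.

343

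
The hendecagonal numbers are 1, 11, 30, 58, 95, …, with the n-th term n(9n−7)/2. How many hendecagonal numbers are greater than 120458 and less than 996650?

The n-th hendecagonal number is n(9n−7)/2.
Smallest index with value > 120458: n = 165 (giving 121935).
Largest index with value < 996650: n = 471 (giving 996636).
Indices 165 through 471: 307 terms.

307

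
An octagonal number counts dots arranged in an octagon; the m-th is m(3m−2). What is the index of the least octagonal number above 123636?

204

Solve n(3n−2) > 123636 for integer n.
The largest n with value ≤ 123636 is 203 (since 123221 ≤ 123636 < 124440), so the first above is n = 204, value 124440.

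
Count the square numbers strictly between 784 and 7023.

The n-th square number is n².
Smallest index with value > 784: n = 29 (giving 841).
Largest index with value < 7023: n = 83 (giving 6889).
Indices 29 through 83: 55 terms.

55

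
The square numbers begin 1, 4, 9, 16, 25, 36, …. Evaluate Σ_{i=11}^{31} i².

Σ_{i=11}^{31} i² = 10416 − 385 = 10031.

10031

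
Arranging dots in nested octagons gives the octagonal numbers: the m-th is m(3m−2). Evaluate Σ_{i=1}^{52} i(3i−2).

141934

Σ i(3i−2) = 3Σi² − 2Σi over i = 1..52.
Σi = 1378 and Σi² = 48230.
3·48230 − 2·1378 = 141934.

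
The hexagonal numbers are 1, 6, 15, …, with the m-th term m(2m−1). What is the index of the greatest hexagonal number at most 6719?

Solve n(2n−1) ≤ 6719 for integer n.
n = 58 gives 6670 ≤ 6719, while n = 59 gives 6903 > 6719; so the answer is index 58.

58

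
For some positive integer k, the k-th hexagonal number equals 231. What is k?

11

Set n(2n−1) = 231, giving 2n² − n − 231 = 0.
The discriminant is 1 + 8·231 = 1849, and √1849 = 43.
So n = (1 + 43) / 4 = 44/4 = 11.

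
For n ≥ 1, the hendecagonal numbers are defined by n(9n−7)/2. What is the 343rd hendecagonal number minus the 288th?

343·(9·343 − 7)/2 = 528220 and 288·(9·288 − 7)/2 = 372240.
Difference: 528220 − 372240 = 155980.

155980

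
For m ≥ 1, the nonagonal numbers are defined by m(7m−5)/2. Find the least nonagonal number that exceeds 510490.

512454

Solve n(7n−5)/2 > 510490 for integer n.
The largest n with value ≤ 510490 is 382 (since 509779 ≤ 510490 < 512454), so the first above is n = 383, value 512454.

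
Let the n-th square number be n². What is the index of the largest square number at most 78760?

280

Solve n² ≤ 78760 for integer n.
n = 280 gives 78400 ≤ 78760, while n = 281 gives 78961 > 78760; so the answer is index 280.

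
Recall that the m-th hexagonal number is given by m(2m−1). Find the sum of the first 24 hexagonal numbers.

9500

Σ i(2i−1) = 2Σi² − Σi over i = 1..24.
Σi = 300 and Σi² = 4900.
2·4900 − 1·300 = 9500.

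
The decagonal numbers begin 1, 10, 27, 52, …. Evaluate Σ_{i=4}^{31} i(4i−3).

40138

Σ i(4i−3) = 4Σi² − 3Σi over i = 4..31.
Σi = 496 − 6 = 490 and Σi² = 10416 − 14 = 10402.
4·10402 − 3·490 = 40138.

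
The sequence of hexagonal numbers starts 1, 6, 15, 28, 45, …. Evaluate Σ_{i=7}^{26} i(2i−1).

11890

Σ i(2i−1) = 2Σi² − Σi over i = 7..26.
Σi = 351 − 21 = 330 and Σi² = 6201 − 91 = 6110.
2·6110 − 1·330 = 11890.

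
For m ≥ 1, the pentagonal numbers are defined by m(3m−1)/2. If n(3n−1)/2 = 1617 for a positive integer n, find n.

Set n(3n−1)/2 = 1617, giving 3n² − n − 3234 = 0.
The discriminant is 1 + 24·1617 = 38809, and √38809 = 197.
So n = (1 + 197) / 6 = 198/6 = 33.
Check: 33·(3·33 − 1)/2 = 1617. ✓

33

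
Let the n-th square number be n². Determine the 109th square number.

11881

The 109th square number is n² with n = 109.
109² = 11881.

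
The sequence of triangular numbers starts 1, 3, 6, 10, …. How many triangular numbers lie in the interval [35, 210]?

13

The n-th triangular number is n(n+1)/2.
Smallest index with value ≥ 35: n = 8 (giving 36).
Largest index with value ≤ 210: n = 20 (giving 210).
Indices 8 through 20: 13 terms.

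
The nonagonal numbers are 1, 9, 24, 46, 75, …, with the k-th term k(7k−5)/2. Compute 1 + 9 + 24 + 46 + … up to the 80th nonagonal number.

Σ i(7i−5)/2 = (7Σi² − 5Σi) / 2 over i = 1..80.
Σi = 3240 and Σi² = 173880.
(7·173880 − 5·3240) / 2 = 1200960/2 = 600480.

600480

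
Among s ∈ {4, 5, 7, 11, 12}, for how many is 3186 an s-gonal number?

2

s = 4: P(4, 56) = 3136 and P(4, 57) = 3249; 3186 is not s-gonal.
s = 5: P(5, 46) = 3151 and P(5, 47) = 3290; 3186 is not s-gonal.
s = 7: P(7, 36) = 3186. ✓
s = 11: P(11, 27) = 3186. ✓
s = 12: P(12, 25) = 3025 and P(12, 26) = 3276; 3186 is not s-gonal.
Hits: s ∈ {7, 11} → 2.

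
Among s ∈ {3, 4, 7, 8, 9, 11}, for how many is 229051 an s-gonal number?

1

s = 3: P(3, 676) = 228826 and P(3, 677) = 229503; 229051 is not s-gonal.
s = 4: P(4, 478) = 228484 and P(4, 479) = 229441; 229051 is not s-gonal.
s = 7: P(7, 302) = 227557 and P(7, 303) = 229068; 229051 is not s-gonal.
s = 8: P(8, 276) = 227976 and P(8, 277) = 229633; 229051 is not s-gonal.
s = 9: P(9, 256) = 228736 and P(9, 257) = 230529; 229051 is not s-gonal.
s = 11: P(11, 226) = 229051. ✓
Hits: s ∈ {11} → 1.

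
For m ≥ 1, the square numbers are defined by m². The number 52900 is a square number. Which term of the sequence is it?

230

We need n² = 52900, so n = √52900 = 230.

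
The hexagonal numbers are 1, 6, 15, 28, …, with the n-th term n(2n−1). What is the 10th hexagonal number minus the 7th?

10·(2·10 − 1) = 190 and 7·(2·7 − 1) = 91.
Difference: 190 − 91 = 99.

99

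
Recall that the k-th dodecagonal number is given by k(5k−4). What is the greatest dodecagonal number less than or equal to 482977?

Solve n(5n−4) ≤ 482977 for integer n.
n = 311 gives 482361 ≤ 482977, while n = 312 gives 485472 > 482977; so the answer is 482361.

482361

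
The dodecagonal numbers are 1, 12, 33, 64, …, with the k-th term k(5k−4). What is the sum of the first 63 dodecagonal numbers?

418656

Σ i(5i−4) = 5Σi² − 4Σi over i = 1..63.
Σi = 2016 and Σi² = 85344.
5·85344 − 4·2016 = 418656.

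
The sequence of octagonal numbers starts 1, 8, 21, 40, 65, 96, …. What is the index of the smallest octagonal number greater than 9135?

56

Solve n(3n−2) > 9135 for integer n.
The largest n with value ≤ 9135 is 55 (since 8965 ≤ 9135 < 9296), so the first above is n = 56, value 9296.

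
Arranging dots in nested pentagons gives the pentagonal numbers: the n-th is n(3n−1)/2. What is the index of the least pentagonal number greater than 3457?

Solve n(3n−1)/2 > 3457 for integer n.
The largest n with value ≤ 3457 is 48 (since 3432 ≤ 3457 < 3577), so the first above is n = 49, value 3577.

49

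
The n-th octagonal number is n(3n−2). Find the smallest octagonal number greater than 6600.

Solve n(3n−2) > 6600 for integer n.
The largest n with value ≤ 6600 is 47 (since 6533 ≤ 6600 < 6816), so the first above is n = 48, value 6816.

6816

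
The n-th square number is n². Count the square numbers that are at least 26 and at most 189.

8

The n-th square number is n².
Smallest index with value ≥ 26: n = 6 (giving 36).
Largest index with value ≤ 189: n = 13 (giving 169).
Indices 6 through 13: 8 terms.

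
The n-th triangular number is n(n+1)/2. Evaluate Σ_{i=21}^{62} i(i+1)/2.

40124

Σ i(i+1)/2 = (Σi² + Σi) / 2 over i = 21..62.
Σi = 1953 − 210 = 1743 and Σi² = 81375 − 2870 = 78505.
(1·78505 + 1·1743) / 2 = 80248/2 = 40124.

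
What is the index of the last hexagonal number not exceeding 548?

16

Solve n(2n−1) ≤ 548 for integer n.
n = 16 gives 496 ≤ 548, while n = 17 gives 561 > 548; so the answer is index 16.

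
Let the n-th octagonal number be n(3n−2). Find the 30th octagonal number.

The 30th octagonal number is n(3n−2) with n = 30.
30·(3·30 − 2) = 30·88 = 2640.

2640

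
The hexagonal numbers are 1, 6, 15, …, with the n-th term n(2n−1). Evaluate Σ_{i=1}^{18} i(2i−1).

4047

Σ i(2i−1) = 2Σi² − Σi over i = 1..18.
Σi = 171 and Σi² = 2109.
2·2109 − 1·171 = 4047.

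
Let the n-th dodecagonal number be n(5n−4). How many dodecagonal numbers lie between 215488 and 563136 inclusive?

The n-th dodecagonal number is n(5n−4).
Smallest index with value ≥ 215488: n = 208 (giving 215488).
Largest index with value ≤ 563136: n = 336 (giving 563136).
Indices 208 through 336: 129 terms.

129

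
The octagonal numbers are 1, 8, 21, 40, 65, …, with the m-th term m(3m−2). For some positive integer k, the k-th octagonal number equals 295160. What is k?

Set n(3n−2) = 295160, giving 3n² − 2n − 295160 = 0.
So n = (2 + 1882) / 6 = 1884/6 = 314.
Check: 314·(3·314 − 2) = 295160. ✓

314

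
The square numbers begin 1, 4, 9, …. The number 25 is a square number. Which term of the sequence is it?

5

We need n² = 25, so n = √25 = 5.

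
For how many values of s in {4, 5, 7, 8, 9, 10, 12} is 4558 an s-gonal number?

s = 4: P(4, 67) = 4489 and P(4, 68) = 4624; 4558 is not s-gonal.
s = 5: P(5, 55) = 4510 and P(5, 56) = 4676; 4558 is not s-gonal.
s = 7: P(7, 43) = 4558. ✓
s = 8: P(8, 39) = 4485 and P(8, 40) = 4720; 4558 is not s-gonal.
s = 9: P(9, 36) = 4446 and P(9, 37) = 4699; 4558 is not s-gonal.
s = 10: P(10, 34) = 4522 and P(10, 35) = 4795; 4558 is not s-gonal.
s = 12: P(12, 30) = 4380 and P(12, 31) = 4681; 4558 is not s-gonal.
Hits: s ∈ {7} → 1.

1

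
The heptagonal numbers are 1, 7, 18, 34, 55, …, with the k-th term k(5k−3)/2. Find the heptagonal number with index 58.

8323

The 58th heptagonal number is n(5n−3)/2 with n = 58.
58·(5·58 − 3)/2 = 58·287/2 = 8323.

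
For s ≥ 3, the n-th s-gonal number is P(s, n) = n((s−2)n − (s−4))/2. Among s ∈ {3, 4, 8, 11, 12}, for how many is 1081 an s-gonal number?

1

s = 3: P(3, 46) = 1081. ✓
s = 4: P(4, 32) = 1024 and P(4, 33) = 1089; 1081 is not s-gonal.
s = 8: P(8, 19) = 1045 and P(8, 20) = 1160; 1081 is not s-gonal.
s = 11: P(11, 15) = 960 and P(11, 16) = 1096; 1081 is not s-gonal.
s = 12: P(12, 15) = 1065 and P(12, 16) = 1216; 1081 is not s-gonal.
Hits: s ∈ {3} → 1.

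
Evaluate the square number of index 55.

The 55th square number is n² with n = 55.
55² = 3025.

3025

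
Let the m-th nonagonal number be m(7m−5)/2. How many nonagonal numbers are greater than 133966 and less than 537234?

The n-th nonagonal number is n(7n−5)/2.
Smallest index with value > 133966: n = 197 (giving 135339).
Largest index with value < 537234: n = 392 (giving 536844).
Indices 197 through 392: 196 terms.

196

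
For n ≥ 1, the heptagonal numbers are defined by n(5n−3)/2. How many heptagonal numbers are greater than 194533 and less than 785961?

281

The n-th heptagonal number is n(5n−3)/2.
Smallest index with value > 194533: n = 280 (giving 195580).
Largest index with value < 785961: n = 560 (giving 783160).
Indices 280 through 560: 281 terms.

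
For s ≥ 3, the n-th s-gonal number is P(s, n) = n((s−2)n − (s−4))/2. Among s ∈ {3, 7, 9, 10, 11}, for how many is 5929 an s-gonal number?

1

s = 3: P(3, 108) = 5886 and P(3, 109) = 5995; 5929 is not s-gonal.
s = 7: P(7, 49) = 5929. ✓
s = 9: P(9, 41) = 5781 and P(9, 42) = 6069; 5929 is not s-gonal.
s = 10: P(10, 38) = 5662 and P(10, 39) = 5967; 5929 is not s-gonal.
s = 11: P(11, 36) = 5706 and P(11, 37) = 6031; 5929 is not s-gonal.
Hits: s ∈ {7} → 1.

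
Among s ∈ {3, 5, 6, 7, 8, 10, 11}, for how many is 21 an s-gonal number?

2

s = 3: P(3, 6) = 21. ✓
s = 5: P(5, 3) = 12 and P(5, 4) = 22; 21 is not s-gonal.
s = 6: P(6, 3) = 15 and P(6, 4) = 28; 21 is not s-gonal.
s = 7: P(7, 3) = 18 and P(7, 4) = 34; 21 is not s-gonal.
s = 8: P(8, 3) = 21. ✓
s = 10: P(10, 2) = 10 and P(10, 3) = 27; 21 is not s-gonal.
s = 11: P(11, 2) = 11 and P(11, 3) = 30; 21 is not s-gonal.
Hits: s ∈ {3, 8} → 2.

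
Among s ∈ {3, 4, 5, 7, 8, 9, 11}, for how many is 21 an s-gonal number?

2

s = 3: P(3, 6) = 21. ✓
s = 4: P(4, 4) = 16 and P(4, 5) = 25; 21 is not s-gonal.
s = 5: P(5, 3) = 12 and P(5, 4) = 22; 21 is not s-gonal.
s = 7: P(7, 3) = 18 and P(7, 4) = 34; 21 is not s-gonal.
s = 8: P(8, 3) = 21. ✓
s = 9: P(9, 2) = 9 and P(9, 3) = 24; 21 is not s-gonal.
s = 11: P(11, 2) = 11 and P(11, 3) = 30; 21 is not s-gonal.
Hits: s ∈ {3, 8} → 2.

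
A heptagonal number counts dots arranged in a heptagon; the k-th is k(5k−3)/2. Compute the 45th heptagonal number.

4995

The 45th heptagonal number is n(5n−3)/2 with n = 45.
45·(5·45 − 3)/2 = 45·222/2 = 45·111 = 4995.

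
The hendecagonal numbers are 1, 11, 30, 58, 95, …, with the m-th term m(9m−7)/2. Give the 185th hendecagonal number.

The 185th hendecagonal number is n(9n−7)/2 with n = 185.
185·(9·185 − 7)/2 = 185·1658/2 = 185·829 = 153365.

153365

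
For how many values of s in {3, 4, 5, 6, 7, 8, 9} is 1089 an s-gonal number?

s = 3: P(3, 46) = 1081 and P(3, 47) = 1128; 1089 is not s-gonal.
s = 4: P(4, 33) = 1089. ✓
s = 5: P(5, 27) = 1080 and P(5, 28) = 1162; 1089 is not s-gonal.
s = 6: P(6, 23) = 1035 and P(6, 24) = 1128; 1089 is not s-gonal.
s = 7: P(7, 21) = 1071 and P(7, 22) = 1177; 1089 is not s-gonal.
s = 8: P(8, 19) = 1045 and P(8, 20) = 1160; 1089 is not s-gonal.
s = 9: P(9, 18) = 1089. ✓
Hits: s ∈ {4, 9} → 2.

2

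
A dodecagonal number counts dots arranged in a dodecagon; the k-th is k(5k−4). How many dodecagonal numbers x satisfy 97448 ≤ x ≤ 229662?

The n-th dodecagonal number is n(5n−4).
Smallest index with value ≥ 97448: n = 141 (giving 98841).
Largest index with value ≤ 229662: n = 214 (giving 228124).
Indices 141 through 214: 74 terms.

74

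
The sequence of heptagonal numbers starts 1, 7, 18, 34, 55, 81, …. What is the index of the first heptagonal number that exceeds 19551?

89

Solve n(5n−3)/2 > 19551 for integer n.
The largest n with value ≤ 19551 is 88 (since 19228 ≤ 19551 < 19669), so the first above is n = 89, value 19669.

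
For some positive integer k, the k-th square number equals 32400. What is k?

We need n² = 32400, so n = √32400 = 180.

180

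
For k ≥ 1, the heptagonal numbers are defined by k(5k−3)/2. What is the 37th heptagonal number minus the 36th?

Consecutive heptagonal numbers differ by 5n − 4: here 5·37 − 4 = 181.

181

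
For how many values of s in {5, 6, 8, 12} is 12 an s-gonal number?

s = 5: P(5, 3) = 12. ✓
s = 6: P(6, 2) = 6 and P(6, 3) = 15; 12 is not s-gonal.
s = 8: P(8, 2) = 8 and P(8, 3) = 21; 12 is not s-gonal.
s = 12: P(12, 2) = 12. ✓
Hits: s ∈ {5, 12} → 2.

2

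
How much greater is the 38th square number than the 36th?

148

38² = 1444 and 36² = 1296.
Difference: 1444 − 1296 = 148.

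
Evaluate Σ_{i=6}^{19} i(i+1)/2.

Σ i(i+1)/2 = (Σi² + Σi) / 2 over i = 6..19.
Σi = 190 − 15 = 175 and Σi² = 2470 − 55 = 2415.
(1·2415 + 1·175) / 2 = 2590/2 = 1295.

1295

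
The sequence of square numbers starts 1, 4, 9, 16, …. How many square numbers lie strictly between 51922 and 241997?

264

The n-th square number is n².
Smallest index with value > 51922: n = 228 (giving 51984).
Largest index with value < 241997: n = 491 (giving 241081).
Indices 228 through 491: 264 terms.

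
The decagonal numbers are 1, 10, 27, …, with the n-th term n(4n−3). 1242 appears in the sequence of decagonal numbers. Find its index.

Set n(4n−3) = 1242, giving 4n² − 3n − 1242 = 0.
The discriminant is 9 + 16·1242 = 19881, and √19881 = 141.
So n = (3 + 141) / 8 = 144/8 = 18.

18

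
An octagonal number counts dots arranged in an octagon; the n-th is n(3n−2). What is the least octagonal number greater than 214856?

Solve n(3n−2) > 214856 for integer n.
The largest n with value ≤ 214856 is 267 (since 213333 ≤ 214856 < 214936), so the first above is n = 268, value 214936.

214936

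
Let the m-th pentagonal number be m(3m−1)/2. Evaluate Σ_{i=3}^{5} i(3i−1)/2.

Σ i(3i−1)/2 = (3Σi² − Σi) / 2 over i = 3..5.
Σi = 15 − 3 = 12 and Σi² = 55 − 5 = 50.
(3·50 − 1·12) / 2 = 138/2 = 69.

69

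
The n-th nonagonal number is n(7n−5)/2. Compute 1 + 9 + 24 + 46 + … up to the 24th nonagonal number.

16400

Σ i(7i−5)/2 = (7Σi² − 5Σi) / 2 over i = 1..24.
Σi = 300 and Σi² = 4900.
(7·4900 − 5·300) / 2 = 32800/2 = 16400.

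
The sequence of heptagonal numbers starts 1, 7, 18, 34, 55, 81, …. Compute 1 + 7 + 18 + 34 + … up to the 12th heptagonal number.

Σ i(5i−3)/2 = (5Σi² − 3Σi) / 2 over i = 1..12.
Σi = 78 and Σi² = 650.
(5·650 − 3·78) / 2 = 3016/2 = 1508.

1508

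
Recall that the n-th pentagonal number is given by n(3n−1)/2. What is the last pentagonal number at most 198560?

Solve n(3n−1)/2 ≤ 198560 for integer n.
n = 363 gives 197472 ≤ 198560, while n = 364 gives 198562 > 198560; so the answer is 197472.

197472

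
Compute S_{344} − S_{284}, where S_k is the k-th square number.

37680

344² = 118336 and 284² = 80656.
Difference: 118336 − 80656 = 37680.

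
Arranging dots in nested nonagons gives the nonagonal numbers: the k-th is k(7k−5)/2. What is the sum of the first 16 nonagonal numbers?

Σ i(7i−5)/2 = (7Σi² − 5Σi) / 2 over i = 1..16.
Σi = 136 and Σi² = 1496.
(7·1496 − 5·136) / 2 = 9792/2 = 4896.

4896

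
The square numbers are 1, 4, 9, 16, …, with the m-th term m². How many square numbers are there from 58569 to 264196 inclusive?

272

The n-th square number is n².
Smallest index with value ≥ 58569: n = 243 (giving 59049).
Largest index with value ≤ 264196: n = 514 (giving 264196).
Indices 243 through 514: 272 terms.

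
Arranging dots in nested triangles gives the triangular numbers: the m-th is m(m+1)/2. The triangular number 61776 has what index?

351

Set n(n+1)/2 = 61776, giving n² + n − 123552 = 0.
The discriminant is 1 + 8·61776 = 494209, and √494209 = 703.
So n = (-1 + 703) / 2 = 702/2 = 351.
Check: 351·352/2 = 61776. ✓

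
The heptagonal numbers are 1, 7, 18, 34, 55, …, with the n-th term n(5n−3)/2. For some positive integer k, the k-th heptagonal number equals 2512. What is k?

32

Set n(5n−3)/2 = 2512, giving 5n² − 3n − 5024 = 0.
The discriminant is 9 + 40·2512 = 100489, and √100489 = 317.
So n = (3 + 317) / 10 = 320/10 = 32.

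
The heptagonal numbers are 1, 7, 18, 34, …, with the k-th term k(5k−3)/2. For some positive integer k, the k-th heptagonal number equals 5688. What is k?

48

Set n(5n−3)/2 = 5688, giving 5n² − 3n − 11376 = 0.
The discriminant is 9 + 40·5688 = 227529, and √227529 = 477.
So n = (3 + 477) / 10 = 480/10 = 48.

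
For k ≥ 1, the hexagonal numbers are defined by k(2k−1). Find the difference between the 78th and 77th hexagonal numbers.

309

Consecutive hexagonal numbers differ by 4n − 3: here 4·78 − 3 = 309.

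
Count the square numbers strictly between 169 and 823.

The n-th square number is n².
Smallest index with value > 169: n = 14 (giving 196).
Largest index with value < 823: n = 28 (giving 784).
Indices 14 through 28: 15 terms.

15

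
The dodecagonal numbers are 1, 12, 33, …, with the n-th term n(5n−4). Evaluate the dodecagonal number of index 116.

116·(5·116 − 4) = 116·576 = 66816.

66816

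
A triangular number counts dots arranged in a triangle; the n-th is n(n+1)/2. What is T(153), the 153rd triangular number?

11781

The 153rd triangular number is n(n+1)/2 with n = 153.
153·154/2 = 23562/2 = 11781.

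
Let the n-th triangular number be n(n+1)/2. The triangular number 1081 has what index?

46

Set n(n+1)/2 = 1081, giving n² + n − 2162 = 0.
So n = (-1 + 93) / 2 = 92/2 = 46.
Check: 46·47/2 = 1081. ✓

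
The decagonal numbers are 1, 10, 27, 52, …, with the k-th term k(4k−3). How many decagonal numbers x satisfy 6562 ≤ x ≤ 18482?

28

The n-th decagonal number is n(4n−3).
Smallest index with value ≥ 6562: n = 41 (giving 6601).
Largest index with value ≤ 18482: n = 68 (giving 18292).
Indices 41 through 68: 28 terms.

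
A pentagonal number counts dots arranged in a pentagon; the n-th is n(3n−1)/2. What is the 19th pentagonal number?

532

19·(3·19 − 1)/2 = 19·56/2 = 19·28 = 532.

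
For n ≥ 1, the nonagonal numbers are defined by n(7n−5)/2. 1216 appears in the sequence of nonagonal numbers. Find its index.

Set n(7n−5)/2 = 1216, giving 7n² − 5n − 2432 = 0.
The discriminant is 25 + 56·1216 = 68121, and √68121 = 261.
So n = (5 + 261) / 14 = 266/14 = 19.

19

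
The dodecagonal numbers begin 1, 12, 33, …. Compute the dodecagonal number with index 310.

The 310th dodecagonal number is n(5n−4) with n = 310.
310·(5·310 − 4) = 310·1546 = 479260.

479260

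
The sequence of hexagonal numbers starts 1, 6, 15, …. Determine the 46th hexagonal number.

46·(2·46 − 1) = 46·91 = 4186.

4186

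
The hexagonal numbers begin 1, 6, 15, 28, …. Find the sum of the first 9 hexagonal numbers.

525

Σ i(2i−1) = 2Σi² − Σi over i = 1..9.
Σi = 45 and Σi² = 285.
2·285 − 1·45 = 525.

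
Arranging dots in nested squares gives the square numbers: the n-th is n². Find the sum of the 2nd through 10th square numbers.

384

Σ_{i=2}^{10} i² = 385 − 1 = 384.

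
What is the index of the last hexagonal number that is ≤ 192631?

Solve n(2n−1) ≤ 192631 for integer n.
n = 310 gives 191890 ≤ 192631, while n = 311 gives 193131 > 192631; so the answer is index 310.

310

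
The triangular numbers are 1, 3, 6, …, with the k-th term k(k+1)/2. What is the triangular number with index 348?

The 348th triangular number is n(n+1)/2 with n = 348.
348·349/2 = 121452/2 = 60726.

60726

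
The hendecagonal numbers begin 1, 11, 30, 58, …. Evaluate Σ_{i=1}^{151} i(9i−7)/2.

5175676

Σ i(9i−7)/2 = (9Σi² − 7Σi) / 2 over i = 1..151.
Σi = 11476 and Σi² = 1159076.
(9·1159076 − 7·11476) / 2 = 10351352/2 = 5175676.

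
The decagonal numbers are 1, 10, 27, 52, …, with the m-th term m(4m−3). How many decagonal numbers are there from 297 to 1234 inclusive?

9

The n-th decagonal number is n(4n−3).
Smallest index with value ≥ 297: n = 9 (giving 297).
Largest index with value ≤ 1234: n = 17 (giving 1105).
Indices 9 through 17: 9 terms.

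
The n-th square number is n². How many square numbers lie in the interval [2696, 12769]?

62

The n-th square number is n².
Smallest index with value ≥ 2696: n = 52 (giving 2704).
Largest index with value ≤ 12769: n = 113 (giving 12769).
Indices 52 through 113: 62 terms.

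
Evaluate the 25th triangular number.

325

25·26/2 = 650/2 = 325.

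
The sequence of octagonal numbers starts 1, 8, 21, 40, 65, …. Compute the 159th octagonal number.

The 159th octagonal number is n(3n−2) with n = 159.
159·(3·159 − 2) = 159·475 = 75525.

75525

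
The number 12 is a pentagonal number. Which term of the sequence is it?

3

Set n(3n−1)/2 = 12, giving 3n² − n − 24 = 0.
The discriminant is 1 + 24·12 = 289, and √289 = 17.
So n = (1 + 17) / 6 = 18/6 = 3.
Check: 3·(3·3 − 1)/2 = 12. ✓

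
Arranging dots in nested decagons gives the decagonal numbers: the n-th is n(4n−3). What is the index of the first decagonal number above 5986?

Solve n(4n−3) > 5986 for integer n.
The largest n with value ≤ 5986 is 39 (since 5967 ≤ 5986 < 6280), so the first above is n = 40, value 6280.

40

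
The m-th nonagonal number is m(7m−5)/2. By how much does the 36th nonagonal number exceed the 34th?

36·(7·36 − 5)/2 = 4446 and 34·(7·34 − 5)/2 = 3961.
Difference: 4446 − 3961 = 485.

485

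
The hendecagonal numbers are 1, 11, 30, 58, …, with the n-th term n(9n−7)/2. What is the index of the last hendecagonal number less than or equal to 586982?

Solve n(9n−7)/2 ≤ 586982 for integer n.
n = 361 gives 585181 ≤ 586982, while n = 362 gives 588431 > 586982; so the answer is index 361.

361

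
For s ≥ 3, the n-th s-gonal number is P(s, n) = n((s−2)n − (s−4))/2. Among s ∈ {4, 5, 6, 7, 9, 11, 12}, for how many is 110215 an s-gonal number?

1

s = 4: P(4, 331) = 109561 and P(4, 332) = 110224; 110215 is not s-gonal.
s = 5: P(5, 271) = 110026 and P(5, 272) = 110840; 110215 is not s-gonal.
s = 6: P(6, 235) = 110215. ✓
s = 7: P(7, 210) = 109935 and P(7, 211) = 110986; 110215 is not s-gonal.
s = 9: P(9, 177) = 109209 and P(9, 178) = 110449; 110215 is not s-gonal.
s = 11: P(11, 156) = 108966 and P(11, 157) = 110371; 110215 is not s-gonal.
s = 12: P(12, 148) = 108928 and P(12, 149) = 110409; 110215 is not s-gonal.
Hits: s ∈ {6} → 1.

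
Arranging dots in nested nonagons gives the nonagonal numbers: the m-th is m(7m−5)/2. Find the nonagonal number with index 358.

358·(7·358 − 5)/2 = 358·2501/2 = 447679.

447679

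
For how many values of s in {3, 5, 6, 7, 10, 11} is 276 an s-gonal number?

s = 3: P(3, 23) = 276. ✓
s = 5: P(5, 13) = 247 and P(5, 14) = 287; 276 is not s-gonal.
s = 6: P(6, 12) = 276. ✓
s = 7: P(7, 10) = 235 and P(7, 11) = 286; 276 is not s-gonal.
s = 10: P(10, 8) = 232 and P(10, 9) = 297; 276 is not s-gonal.
s = 11: P(11, 8) = 260 and P(11, 9) = 333; 276 is not s-gonal.
Hits: s ∈ {3, 6} → 2.

2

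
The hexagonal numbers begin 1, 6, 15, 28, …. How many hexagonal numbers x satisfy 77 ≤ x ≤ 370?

The n-th hexagonal number is n(2n−1).
Smallest index with value ≥ 77: n = 7 (giving 91).
Largest index with value ≤ 370: n = 13 (giving 325).
Indices 7 through 13: 7 terms.

7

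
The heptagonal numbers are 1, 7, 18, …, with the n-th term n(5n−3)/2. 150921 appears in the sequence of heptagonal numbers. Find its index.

246

Set n(5n−3)/2 = 150921, giving 5n² − 3n − 301842 = 0.
The discriminant is 9 + 40·150921 = 6036849, and √6036849 = 2457.
So n = (3 + 2457) / 10 = 2460/10 = 246.
Check: 246·(5·246 − 3)/2 = 150921. ✓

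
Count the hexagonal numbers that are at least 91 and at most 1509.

21

The n-th hexagonal number is n(2n−1).
Smallest index with value ≥ 91: n = 7 (giving 91).
Largest index with value ≤ 1509: n = 27 (giving 1431).
Indices 7 through 27: 21 terms.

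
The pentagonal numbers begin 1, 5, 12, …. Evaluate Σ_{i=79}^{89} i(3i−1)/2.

116127

Σ i(3i−1)/2 = (3Σi² − Σi) / 2 over i = 79..89.
Σi = 4005 − 3081 = 924 and Σi² = 238965 − 161239 = 77726.
(3·77726 − 1·924) / 2 = 232254/2 = 116127.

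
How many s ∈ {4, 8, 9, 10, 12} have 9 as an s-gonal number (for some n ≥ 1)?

2

s = 4: P(4, 3) = 9. ✓
s = 8: P(8, 2) = 8 and P(8, 3) = 21; 9 is not s-gonal.
s = 9: P(9, 2) = 9. ✓
s = 10: P(10, 1) = 1 and P(10, 2) = 10; 9 is not s-gonal.
s = 12: P(12, 1) = 1 and P(12, 2) = 12; 9 is not s-gonal.
Hits: s ∈ {4, 9} → 2.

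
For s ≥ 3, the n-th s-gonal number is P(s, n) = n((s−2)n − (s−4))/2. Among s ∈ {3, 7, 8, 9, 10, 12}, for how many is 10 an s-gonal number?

s = 3: P(3, 4) = 10. ✓
s = 7: P(7, 2) = 7 and P(7, 3) = 18; 10 is not s-gonal.
s = 8: P(8, 2) = 8 and P(8, 3) = 21; 10 is not s-gonal.
s = 9: P(9, 2) = 9 and P(9, 3) = 24; 10 is not s-gonal.
s = 10: P(10, 2) = 10. ✓
s = 12: P(12, 1) = 1 and P(12, 2) = 12; 10 is not s-gonal.
Hits: s ∈ {3, 10} → 2.

2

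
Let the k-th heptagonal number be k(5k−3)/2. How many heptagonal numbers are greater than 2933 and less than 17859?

The n-th heptagonal number is n(5n−3)/2.
Smallest index with value > 2933: n = 35 (giving 3010).
Largest index with value < 17859: n = 84 (giving 17514).
Indices 35 through 84: 50 terms.

50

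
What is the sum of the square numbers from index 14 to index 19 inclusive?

Σ_{i=14}^{19} i² = 2470 − 819 = 1651.

1651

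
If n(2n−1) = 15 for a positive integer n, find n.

Set n(2n−1) = 15, giving 2n² − n − 15 = 0.
The discriminant is 1 + 8·15 = 121, and √121 = 11.
So n = (1 + 11) / 4 = 12/4 = 3.

3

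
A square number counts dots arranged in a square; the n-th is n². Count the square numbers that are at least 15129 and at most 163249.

282

The n-th square number is n².
Smallest index with value ≥ 15129: n = 123 (giving 15129).
Largest index with value ≤ 163249: n = 404 (giving 163216).
Indices 123 through 404: 282 terms.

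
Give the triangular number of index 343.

58996

The 343rd triangular number is n(n+1)/2 with n = 343.
343·344/2 = 117992/2 = 58996.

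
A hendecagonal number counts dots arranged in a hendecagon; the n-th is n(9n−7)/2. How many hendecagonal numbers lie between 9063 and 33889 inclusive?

The n-th hendecagonal number is n(9n−7)/2.
Smallest index with value ≥ 9063: n = 46 (giving 9361).
Largest index with value ≤ 33889: n = 87 (giving 33756).
Indices 46 through 87: 42 terms.

42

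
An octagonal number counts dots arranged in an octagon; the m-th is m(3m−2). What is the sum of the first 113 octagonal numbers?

Σ i(3i−2) = 3Σi² − 2Σi over i = 1..113.
Σi = 6441 and Σi² = 487369.
3·487369 − 2·6441 = 1449225.

1449225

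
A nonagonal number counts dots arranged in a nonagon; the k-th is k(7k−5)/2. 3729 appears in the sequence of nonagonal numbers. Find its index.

33

Set n(7n−5)/2 = 3729, giving 7n² − 5n − 7458 = 0.
The discriminant is 25 + 56·3729 = 208849, and √208849 = 457.
So n = (5 + 457) / 14 = 462/14 = 33.
Check: 33·(7·33 − 5)/2 = 3729. ✓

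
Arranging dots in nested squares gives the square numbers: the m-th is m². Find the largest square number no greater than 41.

36

Solve n² ≤ 41 for integer n.
n = 6 gives 36 ≤ 41, while n = 7 gives 49 > 41; so the answer is 36.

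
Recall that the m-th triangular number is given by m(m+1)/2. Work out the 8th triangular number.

8·9/2 = 72/2 = 36.

36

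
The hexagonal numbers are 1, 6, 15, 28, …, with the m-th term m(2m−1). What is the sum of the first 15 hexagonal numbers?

2360

Σ i(2i−1) = 2Σi² − Σi over i = 1..15.
Σi = 120 and Σi² = 1240.
2·1240 − 1·120 = 2360.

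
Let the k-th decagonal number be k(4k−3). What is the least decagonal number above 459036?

Solve n(4n−3) > 459036 for integer n.
The largest n with value ≤ 459036 is 339 (since 458667 ≤ 459036 < 461380), so the first above is n = 340, value 461380.

461380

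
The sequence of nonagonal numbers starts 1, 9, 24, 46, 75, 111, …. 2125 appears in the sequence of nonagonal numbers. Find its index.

25

Set n(7n−5)/2 = 2125, giving 7n² − 5n − 4250 = 0.
The discriminant is 25 + 56·2125 = 119025, and √119025 = 345.
So n = (5 + 345) / 14 = 350/14 = 25.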